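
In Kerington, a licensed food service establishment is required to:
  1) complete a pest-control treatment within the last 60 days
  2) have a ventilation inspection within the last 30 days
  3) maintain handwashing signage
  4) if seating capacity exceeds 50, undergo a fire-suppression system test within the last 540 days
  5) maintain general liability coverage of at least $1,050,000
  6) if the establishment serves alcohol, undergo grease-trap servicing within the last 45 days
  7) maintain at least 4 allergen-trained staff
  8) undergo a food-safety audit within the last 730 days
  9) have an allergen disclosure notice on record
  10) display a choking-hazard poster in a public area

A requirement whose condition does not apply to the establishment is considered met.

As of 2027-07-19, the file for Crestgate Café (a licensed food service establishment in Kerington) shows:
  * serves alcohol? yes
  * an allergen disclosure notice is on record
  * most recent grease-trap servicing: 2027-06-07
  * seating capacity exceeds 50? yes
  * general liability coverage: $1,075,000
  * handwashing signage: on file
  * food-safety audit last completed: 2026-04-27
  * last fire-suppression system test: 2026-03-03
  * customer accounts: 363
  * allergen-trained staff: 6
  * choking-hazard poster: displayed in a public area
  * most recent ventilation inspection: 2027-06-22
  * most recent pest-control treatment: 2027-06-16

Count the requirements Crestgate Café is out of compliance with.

0

1. pest-control treatment 33 days ago vs limit 60 → met
2. ventilation inspection 27 days ago vs limit 30 → met
3. handwashing signage present → met
4. condition 'seating capacity exceeds 50' holds; fire-suppression system test 503 days ago vs limit 540 → met
5. general liability coverage $1,075,000 ≥ $1,050,000 → met
6. condition 'serves alcohol' holds; grease-trap servicing 42 days ago vs limit 45 → met
7. allergen-trained staff 6 ≥ 4 → met
8. food-safety audit 448 days ago vs limit 730 → met
9. allergen disclosure notice present → met
10. choking-hazard poster present → met
Not met: 0 of 10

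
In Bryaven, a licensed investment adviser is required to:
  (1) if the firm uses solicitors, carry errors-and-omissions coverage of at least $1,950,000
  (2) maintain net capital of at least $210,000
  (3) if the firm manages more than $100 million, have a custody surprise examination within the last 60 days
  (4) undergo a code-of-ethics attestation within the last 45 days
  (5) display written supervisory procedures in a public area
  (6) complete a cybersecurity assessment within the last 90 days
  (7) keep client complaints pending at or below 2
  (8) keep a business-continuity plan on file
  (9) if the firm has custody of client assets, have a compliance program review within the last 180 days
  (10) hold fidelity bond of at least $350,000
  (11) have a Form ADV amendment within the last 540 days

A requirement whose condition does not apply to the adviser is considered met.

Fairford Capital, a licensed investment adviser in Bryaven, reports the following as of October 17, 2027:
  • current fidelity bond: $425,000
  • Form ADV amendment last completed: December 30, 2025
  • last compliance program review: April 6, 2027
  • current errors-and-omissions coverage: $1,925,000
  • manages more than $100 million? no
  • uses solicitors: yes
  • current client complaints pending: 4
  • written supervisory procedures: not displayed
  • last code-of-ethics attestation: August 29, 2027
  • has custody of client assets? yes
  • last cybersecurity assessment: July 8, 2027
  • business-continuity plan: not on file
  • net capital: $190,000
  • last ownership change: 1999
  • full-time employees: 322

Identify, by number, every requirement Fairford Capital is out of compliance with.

1, 2, 4, 5, 6, 7, 8, 9, 11

1. condition 'uses solicitors' holds; errors-and-omissions coverage $1,925,000 < $1,950,000 → not met
2. net capital $190,000 < $210,000 → not met
3. condition 'manages more than $100 million' does not hold → requirement n/a → met
4. code-of-ethics attestation 49 days ago vs limit 45 → not met
5. written supervisory procedures absent → not met
6. cybersecurity assessment 101 days ago vs limit 90 → not met
7. client complaints pending 4 > 2 → not met
8. business-continuity plan absent → not met
9. condition 'has custody of client assets' holds; compliance program review 194 days ago vs limit 180 → not met
10. fidelity bond $425,000 ≥ $350,000 → met
11. Form ADV amendment 656 days ago vs limit 540 → not met
Not met: 1, 2, 4, 5, 6, 7, 8, 9, 11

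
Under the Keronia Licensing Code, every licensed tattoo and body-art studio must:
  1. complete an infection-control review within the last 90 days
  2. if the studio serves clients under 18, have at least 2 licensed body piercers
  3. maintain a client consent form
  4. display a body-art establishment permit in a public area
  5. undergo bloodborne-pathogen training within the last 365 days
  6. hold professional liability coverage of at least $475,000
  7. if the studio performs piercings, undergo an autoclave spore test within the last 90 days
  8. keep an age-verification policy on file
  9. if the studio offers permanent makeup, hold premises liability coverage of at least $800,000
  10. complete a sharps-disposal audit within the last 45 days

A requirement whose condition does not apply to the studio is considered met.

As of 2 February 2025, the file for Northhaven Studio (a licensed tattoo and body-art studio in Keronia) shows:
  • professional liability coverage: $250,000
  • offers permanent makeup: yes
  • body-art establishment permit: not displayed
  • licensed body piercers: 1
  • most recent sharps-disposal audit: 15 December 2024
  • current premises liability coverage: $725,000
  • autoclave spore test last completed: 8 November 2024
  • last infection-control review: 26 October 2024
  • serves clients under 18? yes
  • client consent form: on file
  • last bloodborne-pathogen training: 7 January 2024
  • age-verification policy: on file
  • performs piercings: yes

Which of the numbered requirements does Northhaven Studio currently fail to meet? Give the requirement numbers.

1, 2, 4, 5, 6, 9, 10

1. infection-control review 99 days ago vs limit 90 → not met
2. condition 'serves clients under 18' holds; licensed body piercers 1 < 2 → not met
3. client consent form present → met
4. body-art establishment permit absent → not met
5. bloodborne-pathogen training 392 days ago vs limit 365 → not met
6. professional liability coverage $250,000 < $475,000 → not met
7. condition 'performs piercings' holds; autoclave spore test 86 days ago vs limit 90 → met
8. age-verification policy present → met
9. condition 'offers permanent makeup' holds; premises liability coverage $725,000 < $800,000 → not met
10. sharps-disposal audit 49 days ago vs limit 45 → not met
Not met: 1, 2, 4, 5, 6, 9, 10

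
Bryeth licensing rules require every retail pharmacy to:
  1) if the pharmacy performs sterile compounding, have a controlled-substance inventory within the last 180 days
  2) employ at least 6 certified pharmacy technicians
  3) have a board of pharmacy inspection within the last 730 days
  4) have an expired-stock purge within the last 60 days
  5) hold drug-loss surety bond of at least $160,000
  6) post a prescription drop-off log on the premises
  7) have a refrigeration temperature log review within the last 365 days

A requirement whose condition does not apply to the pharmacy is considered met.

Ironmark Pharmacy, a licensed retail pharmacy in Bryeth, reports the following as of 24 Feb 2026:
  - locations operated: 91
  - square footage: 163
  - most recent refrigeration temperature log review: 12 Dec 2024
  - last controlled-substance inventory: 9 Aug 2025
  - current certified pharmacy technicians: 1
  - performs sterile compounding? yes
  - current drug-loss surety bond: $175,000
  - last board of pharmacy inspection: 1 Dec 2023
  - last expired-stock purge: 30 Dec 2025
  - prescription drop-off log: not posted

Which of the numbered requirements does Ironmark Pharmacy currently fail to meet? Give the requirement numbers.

1, 2, 3, 6, 7

1. condition 'performs sterile compounding' holds; controlled-substance inventory 199 days ago vs limit 180 → not met
2. certified pharmacy technicians 1 < 6 → not met
3. board of pharmacy inspection 816 days ago vs limit 730 → not met
4. expired-stock purge 56 days ago vs limit 60 → met
5. drug-loss surety bond $175,000 ≥ $160,000 → met
6. prescription drop-off log absent → not met
7. refrigeration temperature log review 439 days ago vs limit 365 → not met
Not met: 1, 2, 3, 6, 7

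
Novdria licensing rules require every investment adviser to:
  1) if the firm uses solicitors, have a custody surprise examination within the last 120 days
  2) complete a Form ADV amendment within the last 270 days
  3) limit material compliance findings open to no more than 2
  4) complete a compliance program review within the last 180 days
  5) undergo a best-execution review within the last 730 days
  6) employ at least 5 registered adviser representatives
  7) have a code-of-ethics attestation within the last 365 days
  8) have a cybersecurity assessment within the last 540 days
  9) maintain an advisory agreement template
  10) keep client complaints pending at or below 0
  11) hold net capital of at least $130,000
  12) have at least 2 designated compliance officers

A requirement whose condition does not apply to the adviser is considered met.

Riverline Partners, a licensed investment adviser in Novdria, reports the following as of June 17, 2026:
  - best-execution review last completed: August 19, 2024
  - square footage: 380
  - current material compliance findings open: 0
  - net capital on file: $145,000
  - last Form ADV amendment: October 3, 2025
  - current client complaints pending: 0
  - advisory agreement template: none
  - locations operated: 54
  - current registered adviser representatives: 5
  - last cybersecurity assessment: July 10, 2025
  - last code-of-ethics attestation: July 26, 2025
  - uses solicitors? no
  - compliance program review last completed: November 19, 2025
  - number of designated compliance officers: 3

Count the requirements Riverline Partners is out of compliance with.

2

1. condition 'uses solicitors' does not hold → requirement n/a → met
2. Form ADV amendment 257 days ago vs limit 270 → met
3. material compliance findings open 0 ≤ 2 → met
4. compliance program review 210 days ago vs limit 180 → not met
5. best-execution review 667 days ago vs limit 730 → met
6. registered adviser representatives 5 ≥ 5 → met
7. code-of-ethics attestation 326 days ago vs limit 365 → met
8. cybersecurity assessment 342 days ago vs limit 540 → met
9. advisory agreement template absent → not met
10. client complaints pending 0 ≤ 0 → met
11. net capital $145,000 ≥ $130,000 → met
12. designated compliance officers 3 ≥ 2 → met
Not met: 2 of 12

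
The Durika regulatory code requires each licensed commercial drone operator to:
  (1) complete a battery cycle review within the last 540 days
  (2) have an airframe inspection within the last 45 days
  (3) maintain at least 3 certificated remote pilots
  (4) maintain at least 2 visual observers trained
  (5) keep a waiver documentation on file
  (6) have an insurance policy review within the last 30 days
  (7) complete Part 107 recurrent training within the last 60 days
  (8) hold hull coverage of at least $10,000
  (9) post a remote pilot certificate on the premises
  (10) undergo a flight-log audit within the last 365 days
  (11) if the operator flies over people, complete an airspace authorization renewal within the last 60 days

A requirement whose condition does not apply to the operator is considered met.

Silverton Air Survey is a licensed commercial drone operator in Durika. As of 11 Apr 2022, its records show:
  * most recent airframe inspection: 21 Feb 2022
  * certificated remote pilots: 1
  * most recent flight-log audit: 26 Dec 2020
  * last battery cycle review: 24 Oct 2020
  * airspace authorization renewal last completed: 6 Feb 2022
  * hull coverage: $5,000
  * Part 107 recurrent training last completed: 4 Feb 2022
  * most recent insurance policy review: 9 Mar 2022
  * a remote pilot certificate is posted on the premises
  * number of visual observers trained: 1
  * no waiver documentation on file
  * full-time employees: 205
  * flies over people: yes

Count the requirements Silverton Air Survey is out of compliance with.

9

1. battery cycle review 534 days ago vs limit 540 → met
2. airframe inspection 49 days ago vs limit 45 → not met
3. certificated remote pilots 1 < 3 → not met
4. visual observers trained 1 < 2 → not met
5. waiver documentation absent → not met
6. insurance policy review 33 days ago vs limit 30 → not met
7. Part 107 recurrent training 66 days ago vs limit 60 → not met
8. hull coverage $5,000 < $10,000 → not met
9. remote pilot certificate present → met
10. flight-log audit 471 days ago vs limit 365 → not met
11. condition 'flies over people' holds; airspace authorization renewal 64 days ago vs limit 60 → not met
Not met: 9 of 11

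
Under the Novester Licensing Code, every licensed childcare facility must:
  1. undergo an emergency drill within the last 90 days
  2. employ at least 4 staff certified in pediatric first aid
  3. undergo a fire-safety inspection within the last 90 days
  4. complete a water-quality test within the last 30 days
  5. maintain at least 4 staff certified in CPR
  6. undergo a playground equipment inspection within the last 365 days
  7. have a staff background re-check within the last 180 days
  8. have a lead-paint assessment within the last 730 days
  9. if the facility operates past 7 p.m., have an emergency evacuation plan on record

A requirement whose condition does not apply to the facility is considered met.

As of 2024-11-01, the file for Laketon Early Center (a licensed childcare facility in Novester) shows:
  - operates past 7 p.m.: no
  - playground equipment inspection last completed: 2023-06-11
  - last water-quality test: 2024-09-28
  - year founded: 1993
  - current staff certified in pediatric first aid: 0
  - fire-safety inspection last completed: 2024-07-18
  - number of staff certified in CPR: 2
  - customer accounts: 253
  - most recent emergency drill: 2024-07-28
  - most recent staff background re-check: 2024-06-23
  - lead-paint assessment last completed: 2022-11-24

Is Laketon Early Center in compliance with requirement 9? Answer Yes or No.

Yes

9. condition 'operates past 7 p.m.' does not hold → requirement n/a → met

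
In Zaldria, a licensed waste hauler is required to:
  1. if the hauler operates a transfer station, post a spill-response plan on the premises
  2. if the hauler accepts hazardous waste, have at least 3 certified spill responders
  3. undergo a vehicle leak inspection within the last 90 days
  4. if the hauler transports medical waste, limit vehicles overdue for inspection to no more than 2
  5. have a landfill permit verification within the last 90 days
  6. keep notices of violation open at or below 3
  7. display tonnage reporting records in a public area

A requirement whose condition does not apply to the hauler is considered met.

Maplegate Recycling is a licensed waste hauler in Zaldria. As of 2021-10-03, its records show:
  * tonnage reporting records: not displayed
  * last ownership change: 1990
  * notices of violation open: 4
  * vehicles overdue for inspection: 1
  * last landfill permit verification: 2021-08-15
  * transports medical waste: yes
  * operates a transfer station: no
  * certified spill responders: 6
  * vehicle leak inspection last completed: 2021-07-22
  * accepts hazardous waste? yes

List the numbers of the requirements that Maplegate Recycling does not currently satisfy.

6, 7

1. condition 'operates a transfer station' does not hold → requirement n/a → met
2. condition 'accepts hazardous waste' holds; certified spill responders 6 ≥ 3 → met
3. vehicle leak inspection 73 days ago vs limit 90 → met
4. condition 'transports medical waste' holds; vehicles overdue for inspection 1 ≤ 2 → met
5. landfill permit verification 49 days ago vs limit 90 → met
6. notices of violation open 4 > 3 → not met
7. tonnage reporting records absent → not met
Not met: 6, 7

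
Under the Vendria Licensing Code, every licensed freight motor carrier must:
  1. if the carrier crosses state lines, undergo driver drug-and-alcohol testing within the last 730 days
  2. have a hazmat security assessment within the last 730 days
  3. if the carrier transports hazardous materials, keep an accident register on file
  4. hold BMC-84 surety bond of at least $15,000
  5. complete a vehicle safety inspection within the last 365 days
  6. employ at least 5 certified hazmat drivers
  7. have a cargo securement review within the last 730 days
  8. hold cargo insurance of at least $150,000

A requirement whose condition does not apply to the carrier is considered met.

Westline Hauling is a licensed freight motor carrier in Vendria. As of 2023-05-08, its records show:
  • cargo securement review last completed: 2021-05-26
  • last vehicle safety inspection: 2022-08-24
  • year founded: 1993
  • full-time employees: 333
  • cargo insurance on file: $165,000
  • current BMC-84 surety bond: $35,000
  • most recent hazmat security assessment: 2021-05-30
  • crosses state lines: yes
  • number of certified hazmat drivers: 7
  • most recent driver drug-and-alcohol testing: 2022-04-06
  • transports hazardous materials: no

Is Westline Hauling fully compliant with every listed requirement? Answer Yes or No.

Yes

1. condition 'crosses state lines' holds; driver drug-and-alcohol testing 397 days ago vs limit 730 → met
2. hazmat security assessment 708 days ago vs limit 730 → met
3. condition 'transports hazardous materials' does not hold → requirement n/a → met
4. BMC-84 surety bond $35,000 ≥ $15,000 → met
5. vehicle safety inspection 257 days ago vs limit 365 → met
6. certified hazmat drivers 7 ≥ 5 → met
7. cargo securement review 712 days ago vs limit 730 → met
8. cargo insurance $165,000 ≥ $150,000 → met
All met.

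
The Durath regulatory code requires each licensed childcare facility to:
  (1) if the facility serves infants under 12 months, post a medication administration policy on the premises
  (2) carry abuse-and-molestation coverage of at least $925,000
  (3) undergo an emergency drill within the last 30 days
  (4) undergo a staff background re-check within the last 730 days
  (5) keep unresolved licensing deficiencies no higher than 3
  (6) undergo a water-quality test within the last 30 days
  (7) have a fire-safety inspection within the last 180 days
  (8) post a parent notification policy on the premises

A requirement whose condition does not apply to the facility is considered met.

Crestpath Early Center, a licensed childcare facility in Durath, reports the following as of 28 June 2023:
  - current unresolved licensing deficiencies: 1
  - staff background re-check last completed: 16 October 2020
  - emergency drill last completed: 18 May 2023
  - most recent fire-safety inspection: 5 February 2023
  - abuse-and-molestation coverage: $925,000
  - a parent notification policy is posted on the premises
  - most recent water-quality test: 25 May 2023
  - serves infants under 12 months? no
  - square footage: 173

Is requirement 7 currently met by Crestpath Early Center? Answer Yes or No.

7. fire-safety inspection 143 days ago vs limit 180 → met

Yes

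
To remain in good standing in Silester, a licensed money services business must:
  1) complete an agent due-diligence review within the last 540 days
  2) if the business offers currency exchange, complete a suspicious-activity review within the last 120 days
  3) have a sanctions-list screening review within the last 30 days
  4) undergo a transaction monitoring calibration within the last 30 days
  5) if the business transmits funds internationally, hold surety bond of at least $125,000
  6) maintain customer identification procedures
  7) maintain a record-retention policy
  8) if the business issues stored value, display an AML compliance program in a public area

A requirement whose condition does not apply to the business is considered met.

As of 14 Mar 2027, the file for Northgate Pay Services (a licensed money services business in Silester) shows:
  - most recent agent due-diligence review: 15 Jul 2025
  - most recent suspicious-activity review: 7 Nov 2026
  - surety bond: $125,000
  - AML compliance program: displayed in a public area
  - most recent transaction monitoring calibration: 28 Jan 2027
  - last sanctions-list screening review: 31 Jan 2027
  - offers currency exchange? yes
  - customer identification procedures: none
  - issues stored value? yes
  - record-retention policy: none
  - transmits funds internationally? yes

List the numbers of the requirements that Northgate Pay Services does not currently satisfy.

1. agent due-diligence review 607 days ago vs limit 540 → not met
2. condition 'offers currency exchange' holds; suspicious-activity review 127 days ago vs limit 120 → not met
3. sanctions-list screening review 42 days ago vs limit 30 → not met
4. transaction monitoring calibration 45 days ago vs limit 30 → not met
5. condition 'transmits funds internationally' holds; surety bond $125,000 ≥ $125,000 → met
6. customer identification procedures absent → not met
7. record-retention policy absent → not met
8. condition 'issues stored value' holds; AML compliance program present → met
Not met: 1, 2, 3, 4, 6, 7

1, 2, 3, 4, 6, 7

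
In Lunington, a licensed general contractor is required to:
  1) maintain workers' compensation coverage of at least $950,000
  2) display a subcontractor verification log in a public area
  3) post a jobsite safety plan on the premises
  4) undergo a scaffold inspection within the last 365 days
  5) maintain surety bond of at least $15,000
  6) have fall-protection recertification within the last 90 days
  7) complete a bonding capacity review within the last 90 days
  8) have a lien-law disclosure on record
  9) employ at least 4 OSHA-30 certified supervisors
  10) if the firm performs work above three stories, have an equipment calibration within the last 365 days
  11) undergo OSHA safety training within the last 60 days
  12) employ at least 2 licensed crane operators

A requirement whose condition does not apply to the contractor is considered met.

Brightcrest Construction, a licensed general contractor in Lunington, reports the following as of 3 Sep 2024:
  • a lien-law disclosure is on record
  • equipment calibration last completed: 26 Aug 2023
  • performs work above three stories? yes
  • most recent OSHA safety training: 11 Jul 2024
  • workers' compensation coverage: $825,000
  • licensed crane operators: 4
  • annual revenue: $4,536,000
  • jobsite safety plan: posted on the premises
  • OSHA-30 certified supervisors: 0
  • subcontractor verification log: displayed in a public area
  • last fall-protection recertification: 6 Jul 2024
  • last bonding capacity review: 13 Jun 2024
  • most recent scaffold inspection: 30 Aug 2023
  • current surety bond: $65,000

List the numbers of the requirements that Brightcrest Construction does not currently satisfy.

1. workers' compensation coverage $825,000 < $950,000 → not met
2. subcontractor verification log present → met
3. jobsite safety plan present → met
4. scaffold inspection 370 days ago vs limit 365 → not met
5. surety bond $65,000 ≥ $15,000 → met
6. fall-protection recertification 59 days ago vs limit 90 → met
7. bonding capacity review 82 days ago vs limit 90 → met
8. lien-law disclosure present → met
9. OSHA-30 certified supervisors 0 < 4 → not met
10. condition 'performs work above three stories' holds; equipment calibration 374 days ago vs limit 365 → not met
11. OSHA safety training 54 days ago vs limit 60 → met
12. licensed crane operators 4 ≥ 2 → met
Not met: 1, 4, 9, 10

1, 4, 9, 10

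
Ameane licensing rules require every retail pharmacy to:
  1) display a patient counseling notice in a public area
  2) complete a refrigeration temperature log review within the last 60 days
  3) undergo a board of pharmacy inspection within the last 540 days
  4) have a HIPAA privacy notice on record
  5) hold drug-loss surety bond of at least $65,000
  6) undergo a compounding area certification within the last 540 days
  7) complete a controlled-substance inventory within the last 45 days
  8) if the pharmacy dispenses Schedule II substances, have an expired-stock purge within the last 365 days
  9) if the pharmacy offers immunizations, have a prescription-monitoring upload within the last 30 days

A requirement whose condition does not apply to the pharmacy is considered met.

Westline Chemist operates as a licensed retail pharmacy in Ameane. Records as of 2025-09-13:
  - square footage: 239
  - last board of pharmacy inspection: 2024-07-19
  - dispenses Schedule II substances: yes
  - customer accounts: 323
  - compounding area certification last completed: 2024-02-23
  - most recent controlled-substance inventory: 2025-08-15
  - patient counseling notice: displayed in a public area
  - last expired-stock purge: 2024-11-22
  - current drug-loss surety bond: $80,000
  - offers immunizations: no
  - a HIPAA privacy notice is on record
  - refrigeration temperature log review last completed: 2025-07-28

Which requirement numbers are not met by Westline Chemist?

6

1. patient counseling notice present → met
2. refrigeration temperature log review 47 days ago vs limit 60 → met
3. board of pharmacy inspection 421 days ago vs limit 540 → met
4. HIPAA privacy notice present → met
5. drug-loss surety bond $80,000 ≥ $65,000 → met
6. compounding area certification 568 days ago vs limit 540 → not met
7. controlled-substance inventory 29 days ago vs limit 45 → met
8. condition 'dispenses Schedule II substances' holds; expired-stock purge 295 days ago vs limit 365 → met
9. condition 'offers immunizations' does not hold → requirement n/a → met
Not met: 6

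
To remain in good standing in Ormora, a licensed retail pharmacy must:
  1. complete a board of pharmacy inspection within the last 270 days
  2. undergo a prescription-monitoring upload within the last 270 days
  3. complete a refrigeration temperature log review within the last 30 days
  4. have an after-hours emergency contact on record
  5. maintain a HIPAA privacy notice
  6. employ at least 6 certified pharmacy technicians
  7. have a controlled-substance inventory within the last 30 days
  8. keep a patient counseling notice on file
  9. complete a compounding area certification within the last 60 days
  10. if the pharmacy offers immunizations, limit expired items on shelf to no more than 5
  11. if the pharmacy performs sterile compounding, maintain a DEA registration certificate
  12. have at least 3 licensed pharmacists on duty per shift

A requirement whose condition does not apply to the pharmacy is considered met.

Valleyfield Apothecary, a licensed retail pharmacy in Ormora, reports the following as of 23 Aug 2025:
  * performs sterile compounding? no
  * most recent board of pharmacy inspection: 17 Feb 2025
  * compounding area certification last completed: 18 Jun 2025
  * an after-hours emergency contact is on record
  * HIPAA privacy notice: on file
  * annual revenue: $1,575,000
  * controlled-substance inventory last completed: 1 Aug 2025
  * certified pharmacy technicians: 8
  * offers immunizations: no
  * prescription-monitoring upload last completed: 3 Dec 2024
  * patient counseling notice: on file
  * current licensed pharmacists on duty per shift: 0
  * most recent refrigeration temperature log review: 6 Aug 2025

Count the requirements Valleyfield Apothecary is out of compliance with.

1. board of pharmacy inspection 187 days ago vs limit 270 → met
2. prescription-monitoring upload 263 days ago vs limit 270 → met
3. refrigeration temperature log review 17 days ago vs limit 30 → met
4. after-hours emergency contact present → met
5. HIPAA privacy notice present → met
6. certified pharmacy technicians 8 ≥ 6 → met
7. controlled-substance inventory 22 days ago vs limit 30 → met
8. patient counseling notice present → met
9. compounding area certification 66 days ago vs limit 60 → not met
10. condition 'offers immunizations' does not hold → requirement n/a → met
11. condition 'performs sterile compounding' does not hold → requirement n/a → met
12. licensed pharmacists on duty per shift 0 < 3 → not met
Not met: 2 of 12

2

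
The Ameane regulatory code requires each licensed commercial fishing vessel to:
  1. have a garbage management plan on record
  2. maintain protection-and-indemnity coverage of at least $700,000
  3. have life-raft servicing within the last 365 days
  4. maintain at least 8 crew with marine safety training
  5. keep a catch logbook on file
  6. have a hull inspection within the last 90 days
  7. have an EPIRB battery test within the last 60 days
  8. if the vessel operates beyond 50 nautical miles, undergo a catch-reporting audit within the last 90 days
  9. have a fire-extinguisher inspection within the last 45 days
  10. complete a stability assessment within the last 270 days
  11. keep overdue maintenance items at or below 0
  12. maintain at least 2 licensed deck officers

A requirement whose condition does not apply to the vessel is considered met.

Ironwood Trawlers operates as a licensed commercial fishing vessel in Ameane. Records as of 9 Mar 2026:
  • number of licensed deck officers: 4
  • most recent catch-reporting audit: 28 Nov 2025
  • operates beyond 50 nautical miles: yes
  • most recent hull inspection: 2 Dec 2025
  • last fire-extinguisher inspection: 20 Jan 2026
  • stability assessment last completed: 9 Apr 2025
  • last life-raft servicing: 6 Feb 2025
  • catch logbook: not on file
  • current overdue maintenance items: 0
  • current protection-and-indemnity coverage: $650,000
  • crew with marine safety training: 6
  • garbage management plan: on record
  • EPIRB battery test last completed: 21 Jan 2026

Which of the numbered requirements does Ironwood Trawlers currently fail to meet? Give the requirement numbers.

1. garbage management plan present → met
2. protection-and-indemnity coverage $650,000 < $700,000 → not met
3. life-raft servicing 396 days ago vs limit 365 → not met
4. crew with marine safety training 6 < 8 → not met
5. catch logbook absent → not met
6. hull inspection 97 days ago vs limit 90 → not met
7. EPIRB battery test 47 days ago vs limit 60 → met
8. condition 'operates beyond 50 nautical miles' holds; catch-reporting audit 101 days ago vs limit 90 → not met
9. fire-extinguisher inspection 48 days ago vs limit 45 → not met
10. stability assessment 334 days ago vs limit 270 → not met
11. overdue maintenance items 0 ≤ 0 → met
12. licensed deck officers 4 ≥ 2 → met
Not met: 2, 3, 4, 5, 6, 8, 9, 10

2, 3, 4, 5, 6, 8, 9, 10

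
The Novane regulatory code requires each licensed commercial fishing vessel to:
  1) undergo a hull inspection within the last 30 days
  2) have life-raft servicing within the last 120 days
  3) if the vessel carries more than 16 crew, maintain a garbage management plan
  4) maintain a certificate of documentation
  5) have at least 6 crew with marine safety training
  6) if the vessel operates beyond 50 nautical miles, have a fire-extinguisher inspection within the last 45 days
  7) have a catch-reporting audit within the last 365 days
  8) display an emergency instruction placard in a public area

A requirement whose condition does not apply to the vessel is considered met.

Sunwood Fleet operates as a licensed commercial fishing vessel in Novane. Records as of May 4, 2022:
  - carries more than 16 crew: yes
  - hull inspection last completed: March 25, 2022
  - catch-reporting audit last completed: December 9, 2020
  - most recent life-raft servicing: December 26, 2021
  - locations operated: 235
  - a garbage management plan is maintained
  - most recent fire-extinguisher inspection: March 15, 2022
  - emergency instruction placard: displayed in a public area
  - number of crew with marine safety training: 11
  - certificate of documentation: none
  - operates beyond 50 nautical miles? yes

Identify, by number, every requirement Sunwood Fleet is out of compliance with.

1. hull inspection 40 days ago vs limit 30 → not met
2. life-raft servicing 129 days ago vs limit 120 → not met
3. condition 'carries more than 16 crew' holds; garbage management plan present → met
4. certificate of documentation absent → not met
5. crew with marine safety training 11 ≥ 6 → met
6. condition 'operates beyond 50 nautical miles' holds; fire-extinguisher inspection 50 days ago vs limit 45 → not met
7. catch-reporting audit 511 days ago vs limit 365 → not met
8. emergency instruction placard present → met
Not met: 1, 2, 4, 6, 7

1, 2, 4, 6, 7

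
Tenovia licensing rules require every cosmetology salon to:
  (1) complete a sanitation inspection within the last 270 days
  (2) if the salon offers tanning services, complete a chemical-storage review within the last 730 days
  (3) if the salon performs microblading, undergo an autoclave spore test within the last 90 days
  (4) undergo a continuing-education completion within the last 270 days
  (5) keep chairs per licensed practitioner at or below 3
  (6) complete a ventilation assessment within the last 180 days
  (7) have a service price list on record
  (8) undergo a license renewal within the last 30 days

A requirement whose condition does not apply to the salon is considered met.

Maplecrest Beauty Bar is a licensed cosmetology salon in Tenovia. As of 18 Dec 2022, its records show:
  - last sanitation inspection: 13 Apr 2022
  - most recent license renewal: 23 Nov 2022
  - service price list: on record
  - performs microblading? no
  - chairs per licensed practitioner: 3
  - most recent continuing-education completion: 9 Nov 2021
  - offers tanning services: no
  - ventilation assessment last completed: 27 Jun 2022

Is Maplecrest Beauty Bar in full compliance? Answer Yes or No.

1. sanitation inspection 249 days ago vs limit 270 → met
2. condition 'offers tanning services' does not hold → requirement n/a → met
3. condition 'performs microblading' does not hold → requirement n/a → met
4. continuing-education completion 404 days ago vs limit 270 → not met
5. chairs per licensed practitioner 3 ≤ 3 → met
6. ventilation assessment 174 days ago vs limit 180 → met
7. service price list present → met
8. license renewal 25 days ago vs limit 30 → met
Not met: 4

No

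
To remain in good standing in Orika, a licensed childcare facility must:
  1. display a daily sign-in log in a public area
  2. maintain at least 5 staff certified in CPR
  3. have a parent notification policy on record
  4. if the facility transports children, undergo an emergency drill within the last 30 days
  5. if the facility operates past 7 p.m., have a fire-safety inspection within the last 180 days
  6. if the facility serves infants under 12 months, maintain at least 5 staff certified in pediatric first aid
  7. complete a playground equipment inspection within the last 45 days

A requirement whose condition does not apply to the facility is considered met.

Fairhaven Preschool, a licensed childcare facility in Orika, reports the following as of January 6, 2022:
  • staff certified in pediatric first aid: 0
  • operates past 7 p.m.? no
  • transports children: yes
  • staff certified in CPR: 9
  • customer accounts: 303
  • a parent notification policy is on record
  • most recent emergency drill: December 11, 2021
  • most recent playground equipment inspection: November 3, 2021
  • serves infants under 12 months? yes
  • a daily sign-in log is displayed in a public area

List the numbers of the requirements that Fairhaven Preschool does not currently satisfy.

6, 7

1. daily sign-in log present → met
2. staff certified in CPR 9 ≥ 5 → met
3. parent notification policy present → met
4. condition 'transports children' holds; emergency drill 26 days ago vs limit 30 → met
5. condition 'operates past 7 p.m.' does not hold → requirement n/a → met
6. condition 'serves infants under 12 months' holds; staff certified in pediatric first aid 0 < 5 → not met
7. playground equipment inspection 64 days ago vs limit 45 → not met
Not met: 6, 7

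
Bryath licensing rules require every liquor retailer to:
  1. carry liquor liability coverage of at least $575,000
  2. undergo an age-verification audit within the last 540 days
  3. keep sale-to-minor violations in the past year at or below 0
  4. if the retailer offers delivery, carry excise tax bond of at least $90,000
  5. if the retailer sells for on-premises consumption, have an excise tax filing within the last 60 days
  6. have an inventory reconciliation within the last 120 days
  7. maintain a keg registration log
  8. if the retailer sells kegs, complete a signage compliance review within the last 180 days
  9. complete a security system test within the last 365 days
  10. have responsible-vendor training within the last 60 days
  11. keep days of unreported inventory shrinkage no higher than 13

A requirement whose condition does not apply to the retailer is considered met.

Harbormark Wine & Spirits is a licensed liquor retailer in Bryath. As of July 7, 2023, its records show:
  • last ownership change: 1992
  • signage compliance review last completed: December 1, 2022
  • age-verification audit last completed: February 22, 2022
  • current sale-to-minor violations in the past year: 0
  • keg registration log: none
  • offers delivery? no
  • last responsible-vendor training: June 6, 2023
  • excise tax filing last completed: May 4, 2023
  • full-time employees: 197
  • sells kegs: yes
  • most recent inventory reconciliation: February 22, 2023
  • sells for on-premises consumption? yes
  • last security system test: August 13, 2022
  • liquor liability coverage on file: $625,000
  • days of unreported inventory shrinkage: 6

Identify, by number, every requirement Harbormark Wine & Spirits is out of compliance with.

5, 6, 7, 8

1. liquor liability coverage $625,000 ≥ $575,000 → met
2. age-verification audit 500 days ago vs limit 540 → met
3. sale-to-minor violations in the past year 0 ≤ 0 → met
4. condition 'offers delivery' does not hold → requirement n/a → met
5. condition 'sells for on-premises consumption' holds; excise tax filing 64 days ago vs limit 60 → not met
6. inventory reconciliation 135 days ago vs limit 120 → not met
7. keg registration log absent → not met
8. condition 'sells kegs' holds; signage compliance review 218 days ago vs limit 180 → not met
9. security system test 328 days ago vs limit 365 → met
10. responsible-vendor training 31 days ago vs limit 60 → met
11. days of unreported inventory shrinkage 6 ≤ 13 → met
Not met: 5, 6, 7, 8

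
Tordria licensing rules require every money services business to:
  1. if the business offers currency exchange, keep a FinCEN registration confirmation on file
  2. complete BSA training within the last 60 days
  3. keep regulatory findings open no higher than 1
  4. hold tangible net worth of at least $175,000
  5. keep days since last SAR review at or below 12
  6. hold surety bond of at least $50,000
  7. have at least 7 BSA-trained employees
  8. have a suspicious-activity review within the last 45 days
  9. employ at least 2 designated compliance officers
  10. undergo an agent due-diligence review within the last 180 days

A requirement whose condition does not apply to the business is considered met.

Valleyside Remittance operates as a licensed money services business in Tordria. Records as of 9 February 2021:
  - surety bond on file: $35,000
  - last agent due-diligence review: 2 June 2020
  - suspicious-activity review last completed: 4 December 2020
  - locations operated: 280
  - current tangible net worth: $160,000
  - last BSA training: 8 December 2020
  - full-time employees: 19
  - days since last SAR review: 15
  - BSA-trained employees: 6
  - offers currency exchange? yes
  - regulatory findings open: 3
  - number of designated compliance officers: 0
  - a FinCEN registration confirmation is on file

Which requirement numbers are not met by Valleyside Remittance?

2, 3, 4, 5, 6, 7, 8, 9, 10

1. condition 'offers currency exchange' holds; FinCEN registration confirmation present → met
2. BSA training 63 days ago vs limit 60 → not met
3. regulatory findings open 3 > 1 → not met
4. tangible net worth $160,000 < $175,000 → not met
5. days since last SAR review 15 > 12 → not met
6. surety bond $35,000 < $50,000 → not met
7. BSA-trained employees 6 < 7 → not met
8. suspicious-activity review 67 days ago vs limit 45 → not met
9. designated compliance officers 0 < 2 → not met
10. agent due-diligence review 252 days ago vs limit 180 → not met
Not met: 2, 3, 4, 5, 6, 7, 8, 9, 10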